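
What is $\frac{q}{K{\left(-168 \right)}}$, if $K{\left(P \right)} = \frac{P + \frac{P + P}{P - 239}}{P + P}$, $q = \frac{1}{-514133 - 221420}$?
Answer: $- \frac{814}{297898965} \approx -2.7325 \cdot 10^{-6}$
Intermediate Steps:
$q = - \frac{1}{735553}$ ($q = \frac{1}{-735553} = - \frac{1}{735553} \approx -1.3595 \cdot 10^{-6}$)
$K{\left(P \right)} = \frac{P + \frac{2 P}{-239 + P}}{2 P}$
$\frac{q}{K{\left(-168 \right)}} = - \frac{1}{735553 \frac{-237 - 168}{2 \left(-239 - 168\right)}} = - \frac{1}{735553 \cdot \frac{1}{2} \frac{1}{-407} \left(-405\right)} = - \frac{1}{735553 \cdot \frac{1}{2} \left(- \frac{1}{407}\right) \left(-405\right)} = - \frac{1}{735553 \cdot \frac{405}{814}} = \left(- \frac{1}{735553}\right) \frac{814}{405} = - \frac{814}{297898965}$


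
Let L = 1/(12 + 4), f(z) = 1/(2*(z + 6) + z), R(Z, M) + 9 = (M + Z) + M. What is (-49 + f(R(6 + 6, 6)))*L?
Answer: -349/114 ≈ -3.0614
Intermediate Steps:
R(Z, M) = -9 + Z + 2*M (R(Z, M) = -9 + ((M + Z) + M) = -9 + (Z + 2*M) = -9 + Z + 2*M)
f(z) = 1/(12 + 3*z) (f(z) = 1/(2*(6 + z) + z) = 1/((12 + 2*z) + z) = 1/(12 + 3*z))
L = 1/16 ≈ 0.062500
(-49 + f(R(6 + 6, 6)))*L = (-49 + 1/(3*(4 + (-9 + (6 + 6) + 2*6))))*(1/16) = (-49 + 1/(3*(4 + (-9 + 12 + 12))))*(1/16) = (-49 + 1/(3*(4 + 15)))*(1/16) = (-49 + (⅓)/19)*(1/16) = (-49 + (⅓)*(1/19))*(1/16) = (-49 + 1/57)*(1/16) = -2792/57*1/16 = -349/114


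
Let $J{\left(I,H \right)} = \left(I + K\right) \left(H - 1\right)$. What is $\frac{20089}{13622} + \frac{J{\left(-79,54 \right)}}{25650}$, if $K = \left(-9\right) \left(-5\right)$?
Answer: $\frac{245368003}{174702150} \approx 1.4045$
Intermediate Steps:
$K = 45$
$J{\left(I,H \right)} = \left(-1 + H\right) \left(45 + I\right)$ ($J{\left(I,H \right)} = \left(I + 45\right) \left(H - 1\right) = \left(45 + I\right) \left(-1 + H\right) = \left(-1 + H\right) \left(45 + I\right)$)
$\frac{20089}{13622} + \frac{J{\left(-79,54 \right)}}{25650} = \frac{20089}{13622} + \frac{-45 - -79 + 45 \cdot 54 + 54 \left(-79\right)}{25650} = 20089 \cdot \frac{1}{13622} + \left(-45 + 79 + 2430 - 4266\right) \frac{1}{25650} = \frac{20089}{13622} - \frac{901}{12825} = \frac{245368003}{174702150}$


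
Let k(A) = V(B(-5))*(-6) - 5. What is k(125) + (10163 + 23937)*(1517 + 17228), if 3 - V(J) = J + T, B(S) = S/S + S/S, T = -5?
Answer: 639204459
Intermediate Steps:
B(S) = 2 (B(S) = 1 + 1 = 2)
V(J) = 8 - J (V(J) = 3 - (J - 5) = 3 - (-5 + J) = 3 + (5 - J) = 8 - J)
k(A) = -41 (k(A) = (8 - 1*2)*(-6) - 5 = (8 - 2)*(-6) - 5 = 6*(-6) - 5 = -36 - 5 = -41)
k(125) + (10163 + 23937)*(1517 + 17228) = -41 + (10163 + 23937)*(1517 + 17228) = -41 + 34100*18745 = -41 + 639204500 = 639204459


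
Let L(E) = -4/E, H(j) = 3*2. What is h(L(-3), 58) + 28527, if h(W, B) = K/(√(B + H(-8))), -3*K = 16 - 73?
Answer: 228235/8 ≈ 28529.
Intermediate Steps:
H(j) = 6
K = 19 (K = -(16 - 73)/3 = -⅓*(-57) = 19)
h(W, B) = 19/√(6 + B) (h(W, B) = 19/(√(B + 6)) = 19/(√(6 + B)) = 19/√(6 + B))
h(L(-3), 58) + 28527 = 19/√(6 + 58) + 28527 = 19/√64 + 28527 = 19*(⅛) + 28527 = 19/8 + 28527 = 228235/8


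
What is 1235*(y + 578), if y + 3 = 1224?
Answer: 2221765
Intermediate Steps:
y = 1221 (y = -3 + 1224 = 1221)
1235*(y + 578) = 1235*(1221 + 578) = 1235*1799 = 2221765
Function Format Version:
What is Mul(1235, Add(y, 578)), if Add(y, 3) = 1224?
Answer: 2221765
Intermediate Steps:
y = 1221 (y = Add(-3, 1224) = 1221)
Mul(1235, Add(y, 578)) = Mul(1235, Add(1221, 578)) = Mul(1235, 1799) = 2221765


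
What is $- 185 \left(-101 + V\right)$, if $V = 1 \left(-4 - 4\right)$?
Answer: $20165$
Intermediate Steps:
$V = -8$ ($V = 1 \left(-8\right) = -8$)
$- 185 \left(-101 + V\right) = - 185 \left(-101 - 8\right) = \left(-185\right) \left(-109\right) = 20165$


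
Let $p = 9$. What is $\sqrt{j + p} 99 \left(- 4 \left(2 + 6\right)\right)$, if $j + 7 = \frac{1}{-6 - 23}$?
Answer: $- \frac{3168 \sqrt{1653}}{29} \approx -4441.4$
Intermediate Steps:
$j = - \frac{204}{29}$ ($j = -7 + \frac{1}{-6 - 23} = -7 + \frac{1}{-29} = -7 - \frac{1}{29} = - \frac{204}{29} \approx -7.0345$)
$\sqrt{j + p} 99 \left(- 4 \left(2 + 6\right)\right) = \sqrt{- \frac{204}{29} + 9} \cdot 99 \left(- 4 \left(2 + 6\right)\right) = \sqrt{\frac{57}{29}} \cdot 99 \left(\left(-4\right) 8\right) = \frac{\sqrt{1653}}{29} \cdot 99 \left(-32\right) = \frac{\sqrt{1653}}{29} \left(-3168\right) = - \frac{3168 \sqrt{1653}}{29}$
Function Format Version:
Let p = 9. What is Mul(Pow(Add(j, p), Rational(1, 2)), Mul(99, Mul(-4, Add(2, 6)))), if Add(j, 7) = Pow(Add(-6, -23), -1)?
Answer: Mul(Rational(-3168, 29), Pow(1653, Rational(1, 2))) ≈ -4441.4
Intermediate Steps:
j = Rational(-204, 29) (j = Add(-7, Pow(Add(-6, -23), -1)) = Add(-7, Pow(-29, -1)) = Add(-7, Rational(-1, 29)) = Rational(-204, 29) ≈ -7.0345)
Mul(Pow(Add(j, p), Rational(1, 2)), Mul(99, Mul(-4, Add(2, 6)))) = Mul(Pow(Add(Rational(-204, 29), 9), Rational(1, 2)), Mul(99, Mul(-4, Add(2, 6)))) = Mul(Pow(Rational(57, 29), Rational(1, 2)), Mul(99, Mul(-4, 8))) = Mul(Mul(Rational(1, 29), Pow(1653, Rational(1, 2))), Mul(99, -32)) = Mul(Mul(Rational(1, 29), Pow(1653, Rational(1, 2))), -3168) = Mul(Rational(-3168, 29), Pow(1653, Rational(1, 2)))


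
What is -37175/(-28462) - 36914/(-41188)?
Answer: 46103753/20933801 ≈ 2.2024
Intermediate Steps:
-37175/(-28462) - 36914/(-41188) = -37175*(-1/28462) - 36914*(-1/41188) = 37175/28462 + 18457/20594 = 46103753/20933801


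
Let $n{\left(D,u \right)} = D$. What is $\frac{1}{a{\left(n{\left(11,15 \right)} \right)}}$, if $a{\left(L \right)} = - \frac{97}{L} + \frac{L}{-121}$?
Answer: $- \frac{11}{98} \approx -0.11224$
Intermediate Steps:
$a{\left(L \right)} = - \frac{97}{L} - \frac{L}{121}$ ($a{\left(L \right)} = - \frac{97}{L} + L \left(- \frac{1}{121}\right) = - \frac{97}{L} - \frac{L}{121}$)
$\frac{1}{a{\left(n{\left(11,15 \right)} \right)}} = \frac{1}{- \frac{97}{11} - \frac{1}{11}} = \frac{1}{- \frac{98}{11}} = - \frac{11}{98}$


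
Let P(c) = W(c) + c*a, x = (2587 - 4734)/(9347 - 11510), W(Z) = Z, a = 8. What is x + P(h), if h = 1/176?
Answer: 397339/380688 ≈ 1.0437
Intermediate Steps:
x = 2147/2163 (x = -2147/(-2163) = -2147*(-1/2163) = 2147/2163 ≈ 0.99260)
h = 1/176 ≈ 0.0056818
P(c) = 9*c (P(c) = c + c*8 = c + 8*c = 9*c)
x + P(h) = 2147/2163 + 9*(1/176) = 2147/2163 + 9/176 = 397339/380688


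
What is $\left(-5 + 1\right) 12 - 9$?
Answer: $-57$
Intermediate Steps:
$\left(-5 + 1\right) 12 - 9 = \left(-4\right) 12 - 9 = -48 - 9 = -57$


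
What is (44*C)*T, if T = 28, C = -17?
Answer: -20944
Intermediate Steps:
(44*C)*T = (44*(-17))*28 = -748*28 = -20944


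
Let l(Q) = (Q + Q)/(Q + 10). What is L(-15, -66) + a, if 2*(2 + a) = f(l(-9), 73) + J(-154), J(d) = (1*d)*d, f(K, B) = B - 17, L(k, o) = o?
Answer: 11818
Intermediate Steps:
l(Q) = 2*Q/(10 + Q) (l(Q) = (2*Q)/(10 + Q) = 2*Q/(10 + Q))
f(K, B) = -17 + B
J(d) = d**2 (J(d) = d*d = d**2)
a = 11884 (a = -2 + ((-17 + 73) + (-154)**2)/2 = -2 + (56 + 23716)/2 = -2 + (1/2)*23772 = -2 + 11886 = 11884)
L(-15, -66) + a = -66 + 11884 = 11818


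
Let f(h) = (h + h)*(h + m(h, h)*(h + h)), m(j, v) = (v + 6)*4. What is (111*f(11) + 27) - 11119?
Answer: 3669002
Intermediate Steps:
m(j, v) = 24 + 4*v (m(j, v) = (6 + v)*4 = 24 + 4*v)
f(h) = 2*h*(h + 2*h*(24 + 4*h)) (f(h) = (h + h)*(h + (24 + 4*h)*(h + h)) = (2*h)*(h + (24 + 4*h)*(2*h)) = (2*h)*(h + 2*h*(24 + 4*h)) = 2*h*(h + 2*h*(24 + 4*h)))
(111*f(11) + 27) - 11119 = (111*(11**2*(98 + 16*11)) + 27) - 11119 = (111*(121*(98 + 176)) + 27) - 11119 = (111*(121*274) + 27) - 11119 = (111*33154 + 27) - 11119 = (3680094 + 27) - 11119 = 3680121 - 11119 = 3669002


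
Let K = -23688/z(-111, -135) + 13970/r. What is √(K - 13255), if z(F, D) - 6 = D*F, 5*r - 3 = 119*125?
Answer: 2*I*√4577891476860628743/37172683 ≈ 115.12*I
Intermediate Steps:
r = 14878/5 (r = ⅗ + (119*125)/5 = ⅗ + (⅕)*14875 = ⅗ + 2975 = 14878/5 ≈ 2975.6)
z(F, D) = 6 + D*F
K = 115781881/37172683 (K = -23688/(6 - 135*(-111)) + 13970/(14878/5) = -23688/(6 + 14985) + 13970*(5/14878) = -23688/14991 + 34925/7439 = -23688*1/14991 + 34925/7439 = -7896/4997 + 34925/7439 = 115781881/37172683 ≈ 3.1147)
√(K - 13255) = √(115781881/37172683 - 13255) = √(-492608131284/37172683) = 2*I*√4577891476860628743/37172683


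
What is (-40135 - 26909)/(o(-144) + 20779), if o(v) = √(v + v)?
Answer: -1393107276/431767129 + 804528*I*√2/431767129 ≈ -3.2265 + 0.0026352*I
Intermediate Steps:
o(v) = √2*√v (o(v) = √(2*v) = √2*√v)
(-40135 - 26909)/(o(-144) + 20779) = (-40135 - 26909)/(√2*√(-144) + 20779) = -67044/(√2*(12*I) + 20779) = -67044/(12*I*√2 + 20779) = -67044/(20779 + 12*I*√2)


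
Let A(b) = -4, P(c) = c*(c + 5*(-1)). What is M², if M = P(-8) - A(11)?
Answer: 11664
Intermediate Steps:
P(c) = c*(-5 + c) (P(c) = c*(c - 5) = c*(-5 + c))
M = 108 (M = -8*(-5 - 8) - 1*(-4) = -8*(-13) + 4 = 104 + 4 = 108)
M² = 108² = 11664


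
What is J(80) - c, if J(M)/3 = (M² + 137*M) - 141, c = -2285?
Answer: 53942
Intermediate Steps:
J(M) = -423 + 3*M² + 411*M (J(M) = 3*((M² + 137*M) - 141) = 3*(-141 + M² + 137*M) = -423 + 3*M² + 411*M)
J(80) - c = (-423 + 3*80² + 411*80) - 1*(-2285) = (-423 + 3*6400 + 32880) + 2285 = (-423 + 19200 + 32880) + 2285 = 51657 + 2285 = 53942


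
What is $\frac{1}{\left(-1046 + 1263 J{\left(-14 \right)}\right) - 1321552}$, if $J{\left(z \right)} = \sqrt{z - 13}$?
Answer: $- \frac{440866}{583102846389} - \frac{421 i \sqrt{3}}{194367615463} \approx -7.5607 \cdot 10^{-7} - 3.7516 \cdot 10^{-9} i$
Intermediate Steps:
$J{\left(z \right)} = \sqrt{-13 + z}$
$\frac{1}{\left(-1046 + 1263 J{\left(-14 \right)}\right) - 1321552} = \frac{1}{\left(-1046 + 1263 \sqrt{-13 - 14}\right) - 1321552} = \frac{1}{\left(-1046 + 1263 \sqrt{-27}\right) - 1321552} = \frac{1}{\left(-1046 + 1263 \cdot 3 i \sqrt{3}\right) - 1321552} = \frac{1}{\left(-1046 + 3789 i \sqrt{3}\right) - 1321552} = \frac{1}{-1322598 + 3789 i \sqrt{3}}$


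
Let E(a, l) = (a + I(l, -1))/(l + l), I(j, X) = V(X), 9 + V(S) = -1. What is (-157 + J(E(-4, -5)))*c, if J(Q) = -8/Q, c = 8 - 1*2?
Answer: -6834/7 ≈ -976.29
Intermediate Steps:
c = 6 (c = 8 - 2 = 6)
V(S) = -10 (V(S) = -9 - 1 = -10)
I(j, X) = -10
E(a, l) = (-10 + a)/(2*l) (E(a, l) = (a - 10)/(l + l) = (-10 + a)/((2*l)) = (-10 + a)*(1/(2*l)) = (-10 + a)/(2*l))
(-157 + J(E(-4, -5)))*c = (-157 - 8*(-10/(-10 - 4)))*6 = (-157 - 8/((½)*(-⅕)*(-14)))*6 = (-157 - 8/7/5)*6 = (-157 - 8*5/7)*6 = (-157 - 40/7)*6 = -1139/7*6 = -6834/7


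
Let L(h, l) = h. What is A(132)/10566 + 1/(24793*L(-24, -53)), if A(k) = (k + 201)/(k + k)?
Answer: 904427/7684243248 ≈ 0.00011770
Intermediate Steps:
A(k) = (201 + k)/(2*k) (A(k) = (201 + k)/((2*k)) = (201 + k)*(1/(2*k)) = (201 + k)/(2*k))
A(132)/10566 + 1/(24793*L(-24, -53)) = ((½)*(201 + 132)/132)/10566 + 1/(24793*(-24)) = ((½)*(1/132)*333)*(1/10566) + (1/24793)*(-1/24) = (111/88)*(1/10566) - 1/595032 = 37/309936 - 1/595032 = 904427/7684243248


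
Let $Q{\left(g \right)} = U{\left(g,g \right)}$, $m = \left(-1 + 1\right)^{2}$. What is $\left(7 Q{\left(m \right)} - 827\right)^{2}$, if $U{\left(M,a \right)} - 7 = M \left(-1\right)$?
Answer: $605284$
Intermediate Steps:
$m = 0$ ($m = 0^{2} = 0$)
$U{\left(M,a \right)} = 7 - M$ ($U{\left(M,a \right)} = 7 + M \left(-1\right) = 7 - M$)
$Q{\left(g \right)} = 7 - g$
$\left(7 Q{\left(m \right)} - 827\right)^{2} = \left(7 \left(7 - 0\right) - 827\right)^{2} = \left(7 \left(7 + 0\right) - 827\right)^{2} = \left(7 \cdot 7 - 827\right)^{2} = \left(49 - 827\right)^{2} = \left(-778\right)^{2} = 605284$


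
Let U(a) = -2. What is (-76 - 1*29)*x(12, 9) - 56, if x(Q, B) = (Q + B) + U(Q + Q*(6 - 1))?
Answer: -2051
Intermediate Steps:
x(Q, B) = -2 + B + Q (x(Q, B) = (Q + B) - 2 = (B + Q) - 2 = -2 + B + Q)
(-76 - 1*29)*x(12, 9) - 56 = (-76 - 1*29)*(-2 + 9 + 12) - 56 = (-76 - 29)*19 - 56 = -105*19 - 56 = -1995 - 56 = -2051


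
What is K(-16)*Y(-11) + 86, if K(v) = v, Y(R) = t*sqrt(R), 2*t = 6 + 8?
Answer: 86 - 112*I*sqrt(11) ≈ 86.0 - 371.46*I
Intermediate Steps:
t = 7 (t = (6 + 8)/2 = (1/2)*14 = 7)
Y(R) = 7*sqrt(R)
K(-16)*Y(-11) + 86 = -112*sqrt(-11) + 86 = -112*I*sqrt(11) + 86 = 86 - 112*I*sqrt(11)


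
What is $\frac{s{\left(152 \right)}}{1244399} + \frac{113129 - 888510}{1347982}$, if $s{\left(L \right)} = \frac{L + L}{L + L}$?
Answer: $- \frac{964881993037}{1677427452818} \approx -0.57522$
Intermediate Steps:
$s{\left(L \right)} = 1$ ($s{\left(L \right)} = \frac{2 L}{2 L} = 2 L \frac{1}{2 L} = 1$)
$\frac{s{\left(152 \right)}}{1244399} + \frac{113129 - 888510}{1347982} = 1 \cdot \frac{1}{1244399} + \frac{113129 - 888510}{1347982} = 1 \cdot \frac{1}{1244399} + \left(113129 - 888510\right) \frac{1}{1347982} = \frac{1}{1244399} - \frac{775381}{1347982} = - \frac{964881993037}{1677427452818}$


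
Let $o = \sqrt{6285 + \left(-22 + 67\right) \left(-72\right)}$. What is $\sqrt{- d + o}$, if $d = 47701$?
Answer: $\sqrt{-47701 + \sqrt{3045}} \approx 218.28 i$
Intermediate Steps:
$o = \sqrt{3045}$ ($o = \sqrt{6285 + 45 \left(-72\right)} = \sqrt{6285 - 3240} = \sqrt{3045} \approx 55.182$)
$\sqrt{- d + o} = \sqrt{\left(-1\right) 47701 + \sqrt{3045}} = \sqrt{-47701 + \sqrt{3045}}$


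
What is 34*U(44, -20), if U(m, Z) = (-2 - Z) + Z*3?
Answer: -1428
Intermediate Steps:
U(m, Z) = -2 + 2*Z (U(m, Z) = (-2 - Z) + 3*Z = -2 + 2*Z)
34*U(44, -20) = 34*(-2 + 2*(-20)) = 34*(-2 - 40) = 34*(-42) = -1428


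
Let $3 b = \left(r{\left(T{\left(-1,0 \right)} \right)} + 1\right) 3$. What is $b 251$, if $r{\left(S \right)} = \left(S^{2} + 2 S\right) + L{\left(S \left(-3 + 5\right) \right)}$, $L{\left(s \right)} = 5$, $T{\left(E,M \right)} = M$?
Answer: $1506$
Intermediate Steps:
$r{\left(S \right)} = 5 + S^{2} + 2 S$ ($r{\left(S \right)} = \left(S^{2} + 2 S\right) + 5 = 5 + S^{2} + 2 S$)
$b = 6$ ($b = \frac{\left(\left(5 + 0^{2} + 2 \cdot 0\right) + 1\right) 3}{3} = \frac{\left(\left(5 + 0 + 0\right) + 1\right) 3}{3} = \frac{\left(5 + 1\right) 3}{3} = \frac{6 \cdot 3}{3} = \frac{1}{3} \cdot 18 = 6$)
$b 251 = 6 \cdot 251 = 1506$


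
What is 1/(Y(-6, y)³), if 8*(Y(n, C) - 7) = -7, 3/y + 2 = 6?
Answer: 512/117649 ≈ 0.0043519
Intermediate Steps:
y = ¾ (y = 3/(-2 + 6) = 3/4 = 3*(¼) = ¾ ≈ 0.75000)
Y(n, C) = 49/8 (Y(n, C) = 7 + (⅛)*(-7) = 7 - 7/8 = 49/8)
1/(Y(-6, y)³) = 1/((49/8)³) = 1/(117649/512) = 512/117649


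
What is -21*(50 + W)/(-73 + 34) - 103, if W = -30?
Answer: -1199/13 ≈ -92.231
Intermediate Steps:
-21*(50 + W)/(-73 + 34) - 103 = -21*(50 - 30)/(-73 + 34) - 103 = -420/(-39) - 103 = -420*(-1)/39 - 103 = -21*(-20/39) - 103 = 140/13 - 103 = -1199/13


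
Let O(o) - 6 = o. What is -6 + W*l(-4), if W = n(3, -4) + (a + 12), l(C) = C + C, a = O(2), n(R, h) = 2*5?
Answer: -246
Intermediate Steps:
O(o) = 6 + o
n(R, h) = 10
a = 8 (a = 6 + 2 = 8)
l(C) = 2*C
W = 30 (W = 10 + (8 + 12) = 10 + 20 = 30)
-6 + W*l(-4) = -6 + 30*(2*(-4)) = -6 + 30*(-8) = -6 - 240 = -246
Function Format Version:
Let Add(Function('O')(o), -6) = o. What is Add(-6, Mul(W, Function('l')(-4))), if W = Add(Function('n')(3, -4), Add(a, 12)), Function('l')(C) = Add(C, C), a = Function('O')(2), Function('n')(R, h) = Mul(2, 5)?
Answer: -246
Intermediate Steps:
Function('O')(o) = Add(6, o)
Function('n')(R, h) = 10
a = 8 (a = Add(6, 2) = 8)
Function('l')(C) = Mul(2, C)
W = 30 (W = Add(10, Add(8, 12)) = Add(10, 20) = 30)
Add(-6, Mul(W, Function('l')(-4))) = Add(-6, Mul(30, Mul(2, -4))) = Add(-6, Mul(30, -8)) = Add(-6, -240) = -246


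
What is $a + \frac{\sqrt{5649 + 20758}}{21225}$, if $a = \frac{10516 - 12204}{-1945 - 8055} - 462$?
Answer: $- \frac{577289}{1250} + \frac{\sqrt{26407}}{21225} \approx -461.82$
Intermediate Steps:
$a = - \frac{577289}{1250}$ ($a = - \frac{1688}{-10000} - 462 = \left(-1688\right) \left(- \frac{1}{10000}\right) - 462 = \frac{211}{1250} - 462 = - \frac{577289}{1250} \approx -461.83$)
$a + \frac{\sqrt{5649 + 20758}}{21225} = - \frac{577289}{1250} + \frac{\sqrt{5649 + 20758}}{21225} = - \frac{577289}{1250} + \sqrt{26407} \cdot \frac{1}{21225} = - \frac{577289}{1250} + \frac{\sqrt{26407}}{21225}$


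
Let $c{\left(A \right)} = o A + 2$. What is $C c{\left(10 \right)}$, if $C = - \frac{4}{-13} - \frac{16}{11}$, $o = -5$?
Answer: $\frac{7872}{143} \approx 55.049$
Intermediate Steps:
$c{\left(A \right)} = 2 - 5 A$ ($c{\left(A \right)} = - 5 A + 2 = 2 - 5 A$)
$C = - \frac{164}{143}$ ($C = \left(-4\right) \left(- \frac{1}{13}\right) - \frac{16}{11} = \frac{4}{13} - \frac{16}{11} = - \frac{164}{143} \approx -1.1469$)
$C c{\left(10 \right)} = - \frac{164 \left(2 - 50\right)}{143} = \left(- \frac{164}{143}\right) \left(-48\right) = \frac{7872}{143}$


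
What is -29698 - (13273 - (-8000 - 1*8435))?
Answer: -59406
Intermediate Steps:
-29698 - (13273 - (-8000 - 1*8435)) = -29698 - (13273 - (-8000 - 8435)) = -29698 - (13273 - 1*(-16435)) = -29698 - (13273 + 16435) = -29698 - 1*29708 = -29698 - 29708 = -59406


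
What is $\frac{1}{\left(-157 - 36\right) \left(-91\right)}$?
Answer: $\frac{1}{17563} \approx 5.6938 \cdot 10^{-5}$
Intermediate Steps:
$\frac{1}{\left(-157 - 36\right) \left(-91\right)} = \frac{1}{\left(-193\right) \left(-91\right)} = \frac{1}{17563}$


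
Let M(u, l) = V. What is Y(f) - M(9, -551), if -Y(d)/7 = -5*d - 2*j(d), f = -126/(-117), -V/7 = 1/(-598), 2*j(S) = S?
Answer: 27041/598 ≈ 45.219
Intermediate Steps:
j(S) = S/2
V = 7/598 (V = -7/(-598) = -7*(-1/598) = 7/598 ≈ 0.011706)
M(u, l) = 7/598
f = 14/13 (f = -126*(-1/117) = 14/13 ≈ 1.0769)
Y(d) = 42*d (Y(d) = -7*(-5*d - d) = -(-42)*d = 42*d)
Y(f) - M(9, -551) = 42*(14/13) - 1*7/598 = 588/13 - 7/598 = 27041/598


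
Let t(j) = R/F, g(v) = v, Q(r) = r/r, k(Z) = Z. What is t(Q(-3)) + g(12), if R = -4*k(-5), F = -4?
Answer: 7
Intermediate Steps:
R = 20 (R = -4*(-5) = 20)
Q(r) = 1
t(j) = -5 (t(j) = 20/(-4) = 20*(-1/4) = -5)
t(Q(-3)) + g(12) = -5 + 12 = 7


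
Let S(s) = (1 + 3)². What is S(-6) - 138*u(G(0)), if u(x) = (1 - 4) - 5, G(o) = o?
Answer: 1120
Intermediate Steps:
S(s) = 16 (S(s) = 4² = 16)
u(x) = -8 (u(x) = -3 - 5 = -8)
S(-6) - 138*u(G(0)) = 16 - 138*(-8) = 16 + 1104 = 1120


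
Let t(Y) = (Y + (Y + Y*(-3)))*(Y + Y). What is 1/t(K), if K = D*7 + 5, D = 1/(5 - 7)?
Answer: -2/9 ≈ -0.22222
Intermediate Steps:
D = -½ (D = 1/(-2) = -½ ≈ -0.50000)
K = 3/2 (K = -½*7 + 5 = -7/2 + 5 = 3/2 ≈ 1.5000)
t(Y) = -2*Y² (t(Y) = (Y + (Y - 3*Y))*(2*Y) = (Y - 2*Y)*(2*Y) = (-Y)*(2*Y) = -2*Y²)
1/t(K) = 1/(-2*(3/2)²) = 1/(-2*9/4) = 1/(-9/2) = -2/9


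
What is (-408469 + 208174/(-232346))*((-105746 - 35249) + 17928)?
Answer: 5839919669158008/116173 ≈ 5.0269e+10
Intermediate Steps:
(-408469 + 208174/(-232346))*((-105746 - 35249) + 17928) = (-408469 + 208174*(-1/232346))*(-140995 + 17928) = (-408469 - 104087/116173)*(-123067) = -47453173224/116173*(-123067) = 5839919669158008/116173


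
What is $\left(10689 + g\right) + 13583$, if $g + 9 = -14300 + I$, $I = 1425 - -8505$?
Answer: $19893$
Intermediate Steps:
$I = 9930$ ($I = 1425 + 8505 = 9930$)
$g = -4379$ ($g = -9 + \left(-14300 + 9930\right) = -9 - 4370 = -4379$)
$\left(10689 + g\right) + 13583 = \left(10689 - 4379\right) + 13583 = 6310 + 13583 = 19893$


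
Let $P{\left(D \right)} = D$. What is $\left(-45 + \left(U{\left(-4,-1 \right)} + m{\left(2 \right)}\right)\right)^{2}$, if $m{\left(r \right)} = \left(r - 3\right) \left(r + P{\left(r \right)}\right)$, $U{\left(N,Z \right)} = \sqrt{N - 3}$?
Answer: $\left(49 - i \sqrt{7}\right)^{2} \approx 2394.0 - 259.28 i$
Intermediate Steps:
$U{\left(N,Z \right)} = \sqrt{-3 + N}$
$m{\left(r \right)} = 2 r \left(-3 + r\right)$ ($m{\left(r \right)} = \left(r - 3\right) \left(r + r\right) = \left(-3 + r\right) 2 r = 2 r \left(-3 + r\right)$)
$\left(-45 + \left(U{\left(-4,-1 \right)} + m{\left(2 \right)}\right)\right)^{2} = \left(-45 + \left(\sqrt{-3 - 4} + 2 \cdot 2 \left(-3 + 2\right)\right)\right)^{2} = \left(-45 + \left(\sqrt{-7} + 2 \cdot 2 \left(-1\right)\right)\right)^{2} = \left(-45 - \left(4 - i \sqrt{7}\right)\right)^{2} = \left(-49 + i \sqrt{7}\right)^{2}$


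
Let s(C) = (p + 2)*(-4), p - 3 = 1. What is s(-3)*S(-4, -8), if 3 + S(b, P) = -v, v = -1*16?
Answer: -312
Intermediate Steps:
p = 4 (p = 3 + 1 = 4)
v = -16
s(C) = -24 (s(C) = (4 + 2)*(-4) = 6*(-4) = -24)
S(b, P) = 13 (S(b, P) = -3 - 1*(-16) = -3 + 16 = 13)
s(-3)*S(-4, -8) = -24*13 = -312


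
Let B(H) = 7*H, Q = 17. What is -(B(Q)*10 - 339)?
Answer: -851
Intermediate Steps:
-(B(Q)*10 - 339) = -((7*17)*10 - 339) = -(119*10 - 339) = -(1190 - 339) = -1*851 = -851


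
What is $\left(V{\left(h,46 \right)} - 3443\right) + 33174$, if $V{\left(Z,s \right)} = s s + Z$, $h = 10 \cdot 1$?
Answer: $31857$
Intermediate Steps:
$h = 10$
$V{\left(Z,s \right)} = Z + s^{2}$ ($V{\left(Z,s \right)} = s^{2} + Z = Z + s^{2}$)
$\left(V{\left(h,46 \right)} - 3443\right) + 33174 = \left(\left(10 + 46^{2}\right) - 3443\right) + 33174 = \left(\left(10 + 2116\right) - 3443\right) + 33174 = \left(2126 - 3443\right) + 33174 = -1317 + 33174 = 31857$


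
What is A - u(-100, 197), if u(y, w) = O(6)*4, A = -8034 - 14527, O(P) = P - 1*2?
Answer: -22577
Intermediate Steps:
O(P) = -2 + P (O(P) = P - 2 = -2 + P)
A = -22561
u(y, w) = 16 (u(y, w) = (-2 + 6)*4 = 4*4 = 16)
A - u(-100, 197) = -22561 - 1*16 = -22561 - 16 = -22577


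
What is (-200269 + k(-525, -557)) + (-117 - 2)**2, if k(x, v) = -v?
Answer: -185551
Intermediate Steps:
(-200269 + k(-525, -557)) + (-117 - 2)**2 = (-200269 - 1*(-557)) + (-117 - 2)**2 = (-200269 + 557) + (-119)**2 = -199712 + 14161 = -185551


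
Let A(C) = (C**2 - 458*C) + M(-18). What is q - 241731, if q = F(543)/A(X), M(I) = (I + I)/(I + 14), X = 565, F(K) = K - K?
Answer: -241731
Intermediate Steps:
F(K) = 0
M(I) = 2*I/(14 + I) (M(I) = (2*I)/(14 + I) = 2*I/(14 + I))
A(C) = 9 + C**2 - 458*C (A(C) = (C**2 - 458*C) + 2*(-18)/(14 - 18) = (C**2 - 458*C) + 2*(-18)/(-4) = (C**2 - 458*C) + 2*(-18)*(-1/4) = (C**2 - 458*C) + 9 = 9 + C**2 - 458*C)
q = 0 (q = 0/(9 + 565**2 - 458*565) = 0/(9 + 319225 - 258770) = 0/60464 = 0*(1/60464) = 0)
q - 241731 = 0 - 241731 = -241731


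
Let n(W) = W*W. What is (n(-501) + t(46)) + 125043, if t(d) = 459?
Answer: 376503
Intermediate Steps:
n(W) = W²
(n(-501) + t(46)) + 125043 = ((-501)² + 459) + 125043 = (251001 + 459) + 125043 = 251460 + 125043 = 376503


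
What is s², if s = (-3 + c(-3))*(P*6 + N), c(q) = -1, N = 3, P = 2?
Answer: 3600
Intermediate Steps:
s = -60 (s = (-3 - 1)*(2*6 + 3) = -4*(12 + 3) = -4*15 = -60)
s² = (-60)² = 3600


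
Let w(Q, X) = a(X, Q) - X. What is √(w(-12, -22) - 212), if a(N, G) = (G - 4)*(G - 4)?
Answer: √66 ≈ 8.1240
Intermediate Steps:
a(N, G) = (-4 + G)² (a(N, G) = (-4 + G)*(-4 + G) = (-4 + G)²)
w(Q, X) = (-4 + Q)² - X
√(w(-12, -22) - 212) = √(((-4 - 12)² - 1*(-22)) - 212) = √(((-16)² + 22) - 212) = √((256 + 22) - 212) = √(278 - 212) = √66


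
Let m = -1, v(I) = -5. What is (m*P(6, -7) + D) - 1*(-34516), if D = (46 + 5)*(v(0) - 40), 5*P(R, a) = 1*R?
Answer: 161099/5 ≈ 32220.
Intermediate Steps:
P(R, a) = R/5 (P(R, a) = (1*R)/5 = R/5)
D = -2295 (D = (46 + 5)*(-5 - 40) = 51*(-45) = -2295)
(m*P(6, -7) + D) - 1*(-34516) = (-6/5 - 2295) - 1*(-34516) = (-1*6/5 - 2295) + 34516 = (-6/5 - 2295) + 34516 = -11481/5 + 34516 = 161099/5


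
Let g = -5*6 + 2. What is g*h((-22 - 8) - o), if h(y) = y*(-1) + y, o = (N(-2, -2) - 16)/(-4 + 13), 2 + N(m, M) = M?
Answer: 0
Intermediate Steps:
N(m, M) = -2 + M
o = -20/9 (o = ((-2 - 2) - 16)/(-4 + 13) = (-4 - 16)/9 = -20*1/9 = -20/9 ≈ -2.2222)
h(y) = 0 (h(y) = -y + y = 0)
g = -28 (g = -30 + 2 = -28)
g*h((-22 - 8) - o) = -28*0 = 0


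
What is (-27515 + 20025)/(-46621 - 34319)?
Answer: 749/8094 ≈ 0.092538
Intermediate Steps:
(-27515 + 20025)/(-46621 - 34319) = -7490/(-80940) = -7490*(-1/80940) = 749/8094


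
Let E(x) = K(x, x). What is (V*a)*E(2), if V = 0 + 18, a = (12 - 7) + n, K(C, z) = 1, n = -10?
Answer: -90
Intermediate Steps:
E(x) = 1
a = -5 (a = (12 - 7) - 10 = 5 - 10 = -5)
V = 18
(V*a)*E(2) = (18*(-5))*1 = -90*1 = -90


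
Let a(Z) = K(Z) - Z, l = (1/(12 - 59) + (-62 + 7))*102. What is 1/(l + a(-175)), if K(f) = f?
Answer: -47/263772 ≈ -0.00017818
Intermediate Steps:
l = -263772/47 (l = (1/(-47) - 55)*102 = (-1/47 - 55)*102 = -2586/47*102 = -263772/47 ≈ -5612.2)
a(Z) = 0 (a(Z) = Z - Z = 0)
1/(l + a(-175)) = 1/(-263772/47 + 0) = 1/(-263772/47) = -47/263772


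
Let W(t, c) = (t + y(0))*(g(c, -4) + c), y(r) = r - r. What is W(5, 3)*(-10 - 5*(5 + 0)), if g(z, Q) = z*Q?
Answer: 1575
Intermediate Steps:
g(z, Q) = Q*z
y(r) = 0
W(t, c) = -3*c*t (W(t, c) = (t + 0)*(-4*c + c) = t*(-3*c) = -3*c*t)
W(5, 3)*(-10 - 5*(5 + 0)) = (-3*3*5)*(-10 - 5*(5 + 0)) = -45*(-10 - 5*5) = -45*(-10 - 25) = -45*(-35) = 1575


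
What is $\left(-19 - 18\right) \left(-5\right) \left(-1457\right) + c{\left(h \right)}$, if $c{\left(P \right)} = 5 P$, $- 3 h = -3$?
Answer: $-269540$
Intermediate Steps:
$h = 1$ ($h = \left(- \frac{1}{3}\right) \left(-3\right) = 1$)
$\left(-19 - 18\right) \left(-5\right) \left(-1457\right) + c{\left(h \right)} = \left(-19 - 18\right) \left(-5\right) \left(-1457\right) + 5 \cdot 1 = \left(-37\right) \left(-5\right) \left(-1457\right) + 5 = 185 \left(-1457\right) + 5 = -269545 + 5 = -269540$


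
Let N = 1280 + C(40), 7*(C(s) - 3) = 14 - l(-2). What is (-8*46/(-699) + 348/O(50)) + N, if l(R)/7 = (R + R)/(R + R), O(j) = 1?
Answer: 1141136/699 ≈ 1632.5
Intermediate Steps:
l(R) = 7 (l(R) = 7*((R + R)/(R + R)) = 7*((2*R)/((2*R))) = 7*((2*R)*(1/(2*R))) = 7*1 = 7)
C(s) = 4 (C(s) = 3 + (14 - 1*7)/7 = 3 + (14 - 7)/7 = 3 + (⅐)*7 = 3 + 1 = 4)
N = 1284 (N = 1280 + 4 = 1284)
(-8*46/(-699) + 348/O(50)) + N = (-8*46/(-699) + 348/1) + 1284 = (-368*(-1/699) + 348*1) + 1284 = (368/699 + 348) + 1284 = 243620/699 + 1284 = 1141136/699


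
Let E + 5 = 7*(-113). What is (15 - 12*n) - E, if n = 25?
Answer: 511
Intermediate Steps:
E = -796 (E = -5 + 7*(-113) = -5 - 791 = -796)
(15 - 12*n) - E = (15 - 12*25) - 1*(-796) = (15 - 300) + 796 = -285 + 796 = 511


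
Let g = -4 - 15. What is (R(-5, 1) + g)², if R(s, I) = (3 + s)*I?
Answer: 441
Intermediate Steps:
R(s, I) = I*(3 + s)
g = -19
(R(-5, 1) + g)² = (1*(3 - 5) - 19)² = (1*(-2) - 19)² = (-2 - 19)² = (-21)² = 441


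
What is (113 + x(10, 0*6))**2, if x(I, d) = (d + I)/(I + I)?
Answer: 51529/4 ≈ 12882.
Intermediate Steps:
x(I, d) = (I + d)/(2*I) (x(I, d) = (I + d)/((2*I)) = (I + d)*(1/(2*I)) = (I + d)/(2*I))
(113 + x(10, 0*6))**2 = (113 + (1/2)*(10 + 0*6)/10)**2 = (113 + (1/2)*(1/10)*(10 + 0))**2 = (113 + (1/2)*(1/10)*10)**2 = (113 + 1/2)**2 = (227/2)**2 = 51529/4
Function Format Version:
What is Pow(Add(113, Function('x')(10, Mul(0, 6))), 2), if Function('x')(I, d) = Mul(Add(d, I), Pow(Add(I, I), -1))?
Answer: Rational(51529, 4) ≈ 12882.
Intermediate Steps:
Function('x')(I, d) = Mul(Rational(1, 2), Pow(I, -1), Add(I, d)) (Function('x')(I, d) = Mul(Add(I, d), Pow(Mul(2, I), -1)) = Mul(Add(I, d), Mul(Rational(1, 2), Pow(I, -1))) = Mul(Rational(1, 2), Pow(I, -1), Add(I, d)))
Pow(Add(113, Function('x')(10, Mul(0, 6))), 2) = Pow(Add(113, Mul(Rational(1, 2), Pow(10, -1), Add(10, Mul(0, 6)))), 2) = Pow(Add(113, Mul(Rational(1, 2), Rational(1, 10), Add(10, 0))), 2) = Pow(Add(113, Mul(Rational(1, 2), Rational(1, 10), 10)), 2) = Pow(Add(113, Rational(1, 2)), 2) = Pow(Rational(227, 2), 2) = Rational(51529, 4)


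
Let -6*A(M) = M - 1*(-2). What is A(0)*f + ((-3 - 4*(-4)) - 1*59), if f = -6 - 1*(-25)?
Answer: -157/3 ≈ -52.333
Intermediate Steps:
A(M) = -⅓ - M/6 (A(M) = -(M - 1*(-2))/6 = -(M + 2)/6 = -(2 + M)/6 = -⅓ - M/6)
f = 19 (f = -6 + 25 = 19)
A(0)*f + ((-3 - 4*(-4)) - 1*59) = (-⅓ - ⅙*0)*19 + ((-3 - 4*(-4)) - 1*59) = (-⅓ + 0)*19 + ((-3 + 16) - 59) = -⅓*19 + (13 - 59) = -19/3 - 46 = -157/3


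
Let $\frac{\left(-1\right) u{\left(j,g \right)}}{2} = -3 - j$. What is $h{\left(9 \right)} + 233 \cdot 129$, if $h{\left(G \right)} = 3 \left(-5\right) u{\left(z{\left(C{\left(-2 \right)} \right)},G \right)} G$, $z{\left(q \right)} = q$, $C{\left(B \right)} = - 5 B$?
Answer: $26547$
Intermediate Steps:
$u{\left(j,g \right)} = 6 + 2 j$ ($u{\left(j,g \right)} = - 2 \left(-3 - j\right) = 6 + 2 j$)
$h{\left(G \right)} = - 390 G$ ($h{\left(G \right)} = 3 \left(-5\right) \left(6 + 2 \left(\left(-5\right) \left(-2\right)\right)\right) G = - 15 \left(6 + 2 \cdot 10\right) G = - 15 \left(6 + 20\right) G = - 15 \cdot 26 G = - 390 G$)
$h{\left(9 \right)} + 233 \cdot 129 = \left(-390\right) 9 + 233 \cdot 129 = -3510 + 30057 = 26547$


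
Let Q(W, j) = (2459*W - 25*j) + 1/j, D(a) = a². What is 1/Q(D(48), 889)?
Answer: 889/5016903480 ≈ 1.7720e-7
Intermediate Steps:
Q(W, j) = 1/j - 25*j + 2459*W (Q(W, j) = (-25*j + 2459*W) + 1/j = 1/j - 25*j + 2459*W)
1/Q(D(48), 889) = 1/(1/889 - 25*889 + 2459*48²) = 1/(1/889 - 22225 + 2459*2304) = 1/(1/889 - 22225 + 5665536) = 1/(5016903480/889) = 889/5016903480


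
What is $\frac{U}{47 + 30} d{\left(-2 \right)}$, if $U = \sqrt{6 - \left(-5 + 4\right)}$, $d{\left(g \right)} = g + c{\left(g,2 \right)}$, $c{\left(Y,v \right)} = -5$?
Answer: $- \frac{\sqrt{7}}{11} \approx -0.24052$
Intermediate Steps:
$d{\left(g \right)} = -5 + g$ ($d{\left(g \right)} = g - 5 = -5 + g$)
$U = \sqrt{7}$ ($U = \sqrt{6 - -1} = \sqrt{6 + 1} = \sqrt{7} \approx 2.6458$)
$\frac{U}{47 + 30} d{\left(-2 \right)} = \frac{\sqrt{7}}{47 + 30} \left(-5 - 2\right) = \frac{\sqrt{7}}{77} \left(-7\right) = - \frac{\sqrt{7}}{11}$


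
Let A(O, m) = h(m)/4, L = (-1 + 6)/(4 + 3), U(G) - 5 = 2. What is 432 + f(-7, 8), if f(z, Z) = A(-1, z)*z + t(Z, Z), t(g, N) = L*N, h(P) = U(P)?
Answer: 11913/28 ≈ 425.46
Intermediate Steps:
U(G) = 7 (U(G) = 5 + 2 = 7)
h(P) = 7
L = 5/7 ≈ 0.71429
A(O, m) = 7/4
t(g, N) = 5*N/7
f(z, Z) = 5*Z/7 + 7*z/4 (f(z, Z) = 7*z/4 + 5*Z/7 = 5*Z/7 + 7*z/4)
432 + f(-7, 8) = 432 + ((5/7)*8 + (7/4)*(-7)) = 432 + (40/7 - 49/4) = 432 - 183/28 = 11913/28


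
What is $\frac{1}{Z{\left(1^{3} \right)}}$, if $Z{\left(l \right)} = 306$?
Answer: $\frac{1}{306} \approx 0.003268$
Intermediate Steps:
$\frac{1}{Z{\left(1^{3} \right)}} = \frac{1}{306}$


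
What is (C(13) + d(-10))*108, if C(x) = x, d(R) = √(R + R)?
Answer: 1404 + 216*I*√5 ≈ 1404.0 + 482.99*I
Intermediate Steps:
d(R) = √2*√R (d(R) = √(2*R) = √2*√R)
(C(13) + d(-10))*108 = (13 + √2*√(-10))*108 = (13 + √2*(I*√10))*108 = (13 + 2*I*√5)*108 = 1404 + 216*I*√5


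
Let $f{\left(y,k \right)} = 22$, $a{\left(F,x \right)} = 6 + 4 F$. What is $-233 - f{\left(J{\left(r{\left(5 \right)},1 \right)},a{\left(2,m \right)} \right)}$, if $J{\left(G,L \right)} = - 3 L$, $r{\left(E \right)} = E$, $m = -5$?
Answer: $-255$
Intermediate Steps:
$-233 - f{\left(J{\left(r{\left(5 \right)},1 \right)},a{\left(2,m \right)} \right)} = -233 - 22 = -255$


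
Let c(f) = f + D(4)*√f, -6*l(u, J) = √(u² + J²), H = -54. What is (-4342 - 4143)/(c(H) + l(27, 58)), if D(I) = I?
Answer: 50910/(324 + √4093 - 72*I*√6) ≈ 108.75 + 49.434*I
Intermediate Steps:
l(u, J) = -√(J² + u²)/6 (l(u, J) = -√(u² + J²)/6 = -√(J² + u²)/6)
c(f) = f + 4*√f
(-4342 - 4143)/(c(H) + l(27, 58)) = (-4342 - 4143)/((-54 + 4*√(-54)) - √(58² + 27²)/6) = -8485/((-54 + 4*(3*I*√6)) - √(3364 + 729)/6) = -8485/((-54 + 12*I*√6) - √4093/6) = -8485/(-54 - √4093/6 + 12*I*√6)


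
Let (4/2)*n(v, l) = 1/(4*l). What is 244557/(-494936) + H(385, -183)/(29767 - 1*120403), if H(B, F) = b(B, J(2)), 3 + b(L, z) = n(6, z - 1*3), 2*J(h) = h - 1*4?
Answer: -6819743993/13802775168 ≈ -0.49408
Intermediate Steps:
J(h) = -2 + h/2 (J(h) = (h - 1*4)/2 = (h - 4)/2 = (-4 + h)/2 = -2 + h/2)
n(v, l) = 1/(8*l) (n(v, l) = (1/(4*l))/2 = 1/(8*l))
b(L, z) = -3 + 1/(8*(-3 + z)) (b(L, z) = -3 + 1/(8*(z - 1*3)) = -3 + 1/(8*(z - 3)) = -3 + 1/(8*(-3 + z)))
H(B, F) = -97/32 (H(B, F) = (73 - 24*(-2 + (½)*2))/(8*(-3 + (-2 + (½)*2))) = (73 - 24*(-2 + 1))/(8*(-3 + (-2 + 1))) = (73 - 24*(-1))/(8*(-3 - 1)) = (⅛)*(73 + 24)/(-4) = (⅛)*(-¼)*97 = -97/32)
244557/(-494936) + H(385, -183)/(29767 - 1*120403) = 244557/(-494936) - 97/(32*(29767 - 1*120403)) = 244557*(-1/494936) - 97/(32*(29767 - 120403)) = -244557/494936 - 97/32/(-90636) = -244557/494936 - 97/32*(-1/90636) = -244557/494936 + 97/2900352 = -6819743993/13802775168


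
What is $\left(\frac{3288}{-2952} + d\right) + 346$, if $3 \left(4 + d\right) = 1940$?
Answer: $\frac{121469}{123} \approx 987.55$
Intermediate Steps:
$d = \frac{1928}{3}$ ($d = -4 + \frac{1}{3} \cdot 1940 = -4 + \frac{1940}{3} = \frac{1928}{3} \approx 642.67$)
$\left(\frac{3288}{-2952} + d\right) + 346 = \left(\frac{3288}{-2952} + \frac{1928}{3}\right) + 346 = \left(3288 \left(- \frac{1}{2952}\right) + \frac{1928}{3}\right) + 346 = \left(- \frac{137}{123} + \frac{1928}{3}\right) + 346 = \frac{78911}{123} + 346 = \frac{121469}{123}$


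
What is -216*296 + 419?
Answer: -63517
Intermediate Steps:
-216*296 + 419 = -63936 + 419 = -63517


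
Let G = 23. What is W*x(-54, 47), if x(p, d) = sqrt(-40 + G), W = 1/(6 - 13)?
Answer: -I*sqrt(17)/7 ≈ -0.58902*I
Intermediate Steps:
W = -1/7 (W = 1/(-7) = -1/7 ≈ -0.14286)
x(p, d) = I*sqrt(17) (x(p, d) = sqrt(-40 + 23) = sqrt(-17) = I*sqrt(17))
W*x(-54, 47) = -I*sqrt(17)/7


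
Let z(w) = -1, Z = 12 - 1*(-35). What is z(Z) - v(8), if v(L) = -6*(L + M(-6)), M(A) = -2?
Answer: 35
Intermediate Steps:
v(L) = 12 - 6*L (v(L) = -6*(L - 2) = -6*(-2 + L) = 12 - 6*L)
Z = 47 (Z = 12 + 35 = 47)
z(Z) - v(8) = -1 - (12 - 6*8) = -1 - (12 - 48) = -1 - 1*(-36) = -1 + 36 = 35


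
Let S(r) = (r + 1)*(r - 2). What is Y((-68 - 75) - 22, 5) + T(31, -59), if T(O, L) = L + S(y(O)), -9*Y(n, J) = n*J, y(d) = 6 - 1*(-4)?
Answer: 362/3 ≈ 120.67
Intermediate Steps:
y(d) = 10 (y(d) = 6 + 4 = 10)
S(r) = (1 + r)*(-2 + r)
Y(n, J) = -J*n/9 (Y(n, J) = -n*J/9 = -J*n/9)
T(O, L) = 88 + L (T(O, L) = L + (-2 + 10² - 1*10) = L + (-2 + 100 - 10) = L + 88 = 88 + L)
Y((-68 - 75) - 22, 5) + T(31, -59) = -⅑*5*((-68 - 75) - 22) + (88 - 59) = -⅑*5*(-143 - 22) + 29 = -⅑*5*(-165) + 29 = 275/3 + 29 = 362/3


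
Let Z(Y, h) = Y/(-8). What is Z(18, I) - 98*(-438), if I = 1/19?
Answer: 171687/4 ≈ 42922.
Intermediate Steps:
I = 1/19 ≈ 0.052632
Z(Y, h) = -Y/8 (Z(Y, h) = Y*(-⅛) = -Y/8)
Z(18, I) - 98*(-438) = -⅛*18 - 98*(-438) = -9/4 + 42924 = 171687/4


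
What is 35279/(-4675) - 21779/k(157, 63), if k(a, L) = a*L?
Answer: -450761414/46240425 ≈ -9.7482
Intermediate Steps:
k(a, L) = L*a
35279/(-4675) - 21779/k(157, 63) = 35279/(-4675) - 21779/(63*157) = 35279*(-1/4675) - 21779/9891 = -35279/4675 - 21779*1/9891 = -35279/4675 - 21779/9891 = -450761414/46240425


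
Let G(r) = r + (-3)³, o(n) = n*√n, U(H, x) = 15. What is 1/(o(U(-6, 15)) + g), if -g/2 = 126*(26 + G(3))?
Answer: -56/27849 - 5*√15/83547 ≈ -0.0022426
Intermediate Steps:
o(n) = n^(3/2)
G(r) = -27 + r (G(r) = r - 27 = -27 + r)
g = -504 (g = -252*(26 + (-27 + 3)) = -252*(26 - 24) = -252*2 = -2*252 = -504)
1/(o(U(-6, 15)) + g) = 1/(15^(3/2) - 504) = 1/(15*√15 - 504) = 1/(-504 + 15*√15)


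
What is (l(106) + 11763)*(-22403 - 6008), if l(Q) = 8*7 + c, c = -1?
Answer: -335761198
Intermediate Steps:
l(Q) = 55 (l(Q) = 8*7 - 1 = 56 - 1 = 55)
(l(106) + 11763)*(-22403 - 6008) = (55 + 11763)*(-22403 - 6008) = 11818*(-28411) = -335761198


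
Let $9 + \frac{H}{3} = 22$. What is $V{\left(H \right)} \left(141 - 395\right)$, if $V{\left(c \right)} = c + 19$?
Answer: $-14732$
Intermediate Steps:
$H = 39$ ($H = -27 + 3 \cdot 22 = -27 + 66 = 39$)
$V{\left(c \right)} = 19 + c$
$V{\left(H \right)} \left(141 - 395\right) = \left(19 + 39\right) \left(141 - 395\right) = 58 \left(-254\right) = -14732$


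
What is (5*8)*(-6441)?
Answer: -257640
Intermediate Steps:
(5*8)*(-6441) = 40*(-6441) = -257640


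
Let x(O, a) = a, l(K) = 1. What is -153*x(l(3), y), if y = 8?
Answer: -1224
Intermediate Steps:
-153*x(l(3), y) = -153*8 = -1224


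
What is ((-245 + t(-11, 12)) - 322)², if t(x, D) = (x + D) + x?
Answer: 332929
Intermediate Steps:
t(x, D) = D + 2*x (t(x, D) = (D + x) + x = D + 2*x)
((-245 + t(-11, 12)) - 322)² = ((-245 + (12 + 2*(-11))) - 322)² = ((-245 + (12 - 22)) - 322)² = ((-245 - 10) - 322)² = (-255 - 322)² = (-577)² = 332929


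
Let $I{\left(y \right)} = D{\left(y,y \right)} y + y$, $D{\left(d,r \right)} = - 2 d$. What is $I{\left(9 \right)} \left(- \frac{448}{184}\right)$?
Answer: $\frac{8568}{23} \approx 372.52$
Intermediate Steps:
$I{\left(y \right)} = y - 2 y^{2}$ ($I{\left(y \right)} = - 2 y y + y = - 2 y^{2} + y = y - 2 y^{2}$)
$I{\left(9 \right)} \left(- \frac{448}{184}\right) = 9 \left(1 - 18\right) \left(- \frac{448}{184}\right) = 9 \left(1 - 18\right) \left(\left(-448\right) \frac{1}{184}\right) = 9 \left(-17\right) \left(- \frac{56}{23}\right) = \left(-153\right) \left(- \frac{56}{23}\right) = \frac{8568}{23}$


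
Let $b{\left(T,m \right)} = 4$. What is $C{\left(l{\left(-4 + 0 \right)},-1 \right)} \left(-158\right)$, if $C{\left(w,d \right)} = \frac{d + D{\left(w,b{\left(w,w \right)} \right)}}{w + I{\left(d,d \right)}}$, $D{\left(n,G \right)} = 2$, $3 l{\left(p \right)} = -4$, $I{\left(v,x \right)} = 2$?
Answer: $-237$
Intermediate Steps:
$l{\left(p \right)} = - \frac{4}{3}$ ($l{\left(p \right)} = \frac{1}{3} \left(-4\right) = - \frac{4}{3}$)
$C{\left(w,d \right)} = \frac{2 + d}{2 + w}$ ($C{\left(w,d \right)} = \frac{d + 2}{w + 2} = \frac{2 + d}{2 + w}$)
$C{\left(l{\left(-4 + 0 \right)},-1 \right)} \left(-158\right) = \frac{2 - 1}{2 - \frac{4}{3}} \left(-158\right) = \frac{1}{\frac{2}{3}} \cdot 1 \left(-158\right) = \frac{3}{2} \cdot 1 \left(-158\right) = \frac{3}{2} \left(-158\right) = -237$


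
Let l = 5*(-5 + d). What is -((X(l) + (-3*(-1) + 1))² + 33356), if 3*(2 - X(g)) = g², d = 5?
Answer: -33392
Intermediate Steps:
l = 0 (l = 5*(-5 + 5) = 5*0 = 0)
X(g) = 2 - g²/3
-((X(l) + (-3*(-1) + 1))² + 33356) = -(((2 - ⅓*0²) + (-3*(-1) + 1))² + 33356) = -(((2 - ⅓*0) + (3 + 1))² + 33356) = -(((2 + 0) + 4)² + 33356) = -((2 + 4)² + 33356) = -(6² + 33356) = -(36 + 33356) = -1*33392 = -33392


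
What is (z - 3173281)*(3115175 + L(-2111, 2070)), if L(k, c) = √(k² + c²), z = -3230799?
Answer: -19949829914000 - 6404080*√8741221 ≈ -1.9969e+13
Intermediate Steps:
L(k, c) = √(c² + k²)
(z - 3173281)*(3115175 + L(-2111, 2070)) = (-3230799 - 3173281)*(3115175 + √(2070² + (-2111)²)) = -6404080*(3115175 + √(4284900 + 4456321)) = -6404080*(3115175 + √8741221) = -19949829914000 - 6404080*√8741221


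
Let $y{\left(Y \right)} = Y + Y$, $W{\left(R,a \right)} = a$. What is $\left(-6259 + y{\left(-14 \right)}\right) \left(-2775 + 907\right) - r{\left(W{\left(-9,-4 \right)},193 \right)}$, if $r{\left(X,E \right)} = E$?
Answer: $11743923$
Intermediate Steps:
$y{\left(Y \right)} = 2 Y$
$\left(-6259 + y{\left(-14 \right)}\right) \left(-2775 + 907\right) - r{\left(W{\left(-9,-4 \right)},193 \right)} = \left(-6259 + 2 \left(-14\right)\right) \left(-2775 + 907\right) - 193 = \left(-6259 - 28\right) \left(-1868\right) - 193 = \left(-6287\right) \left(-1868\right) - 193 = 11744116 - 193 = 11743923$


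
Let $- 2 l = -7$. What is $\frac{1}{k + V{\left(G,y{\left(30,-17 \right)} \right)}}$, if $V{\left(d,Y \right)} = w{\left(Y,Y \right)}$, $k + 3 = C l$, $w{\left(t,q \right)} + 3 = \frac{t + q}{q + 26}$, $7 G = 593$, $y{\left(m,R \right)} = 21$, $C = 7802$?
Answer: $\frac{47}{1283189} \approx 3.6628 \cdot 10^{-5}$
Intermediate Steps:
$l = \frac{7}{2}$ ($l = \left(- \frac{1}{2}\right) \left(-7\right) = \frac{7}{2} \approx 3.5$)
$G = \frac{593}{7}$ ($G = \frac{1}{7} \cdot 593 = \frac{593}{7} \approx 84.714$)
$w{\left(t,q \right)} = -3 + \frac{q + t}{26 + q}$ ($w{\left(t,q \right)} = -3 + \frac{t + q}{q + 26} = -3 + \frac{q + t}{26 + q}$)
$k = 27304$ ($k = -3 + 7802 \cdot \frac{7}{2} = -3 + 27307 = 27304$)
$V{\left(d,Y \right)} = \frac{-78 - Y}{26 + Y}$ ($V{\left(d,Y \right)} = \frac{-78 + Y - 2 Y}{26 + Y} = \frac{-78 - Y}{26 + Y}$)
$\frac{1}{k + V{\left(G,y{\left(30,-17 \right)} \right)}} = \frac{1}{27304 + \frac{-78 - 21}{26 + 21}} = \frac{1}{27304 + \frac{-78 - 21}{47}} = \frac{1}{27304 + \frac{1}{47} \left(-99\right)} = \frac{1}{27304 - \frac{99}{47}} = \frac{1}{\frac{1283189}{47}} = \frac{47}{1283189}$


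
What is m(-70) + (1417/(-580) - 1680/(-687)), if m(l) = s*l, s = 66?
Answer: -613628093/132820 ≈ -4620.0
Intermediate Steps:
m(l) = 66*l
m(-70) + (1417/(-580) - 1680/(-687)) = 66*(-70) + (1417/(-580) - 1680/(-687)) = -4620 + (1417*(-1/580) - 1680*(-1/687)) = -4620 + (-1417/580 + 560/229) = -4620 + 307/132820 = -613628093/132820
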